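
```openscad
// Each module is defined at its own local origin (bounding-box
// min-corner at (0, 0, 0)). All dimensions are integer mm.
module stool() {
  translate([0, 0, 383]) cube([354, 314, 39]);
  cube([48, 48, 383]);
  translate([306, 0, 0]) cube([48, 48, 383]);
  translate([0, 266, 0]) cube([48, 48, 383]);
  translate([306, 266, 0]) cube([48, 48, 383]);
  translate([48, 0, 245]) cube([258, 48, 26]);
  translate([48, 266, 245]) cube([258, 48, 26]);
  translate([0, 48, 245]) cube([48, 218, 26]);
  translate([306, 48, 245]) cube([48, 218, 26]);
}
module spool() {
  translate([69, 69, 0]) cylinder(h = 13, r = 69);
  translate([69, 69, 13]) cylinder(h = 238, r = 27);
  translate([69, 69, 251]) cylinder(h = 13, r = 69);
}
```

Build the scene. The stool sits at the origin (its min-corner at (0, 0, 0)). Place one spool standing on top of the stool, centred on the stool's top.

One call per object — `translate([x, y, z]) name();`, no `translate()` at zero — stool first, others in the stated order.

stool();
translate([108, 88, 422]) spool();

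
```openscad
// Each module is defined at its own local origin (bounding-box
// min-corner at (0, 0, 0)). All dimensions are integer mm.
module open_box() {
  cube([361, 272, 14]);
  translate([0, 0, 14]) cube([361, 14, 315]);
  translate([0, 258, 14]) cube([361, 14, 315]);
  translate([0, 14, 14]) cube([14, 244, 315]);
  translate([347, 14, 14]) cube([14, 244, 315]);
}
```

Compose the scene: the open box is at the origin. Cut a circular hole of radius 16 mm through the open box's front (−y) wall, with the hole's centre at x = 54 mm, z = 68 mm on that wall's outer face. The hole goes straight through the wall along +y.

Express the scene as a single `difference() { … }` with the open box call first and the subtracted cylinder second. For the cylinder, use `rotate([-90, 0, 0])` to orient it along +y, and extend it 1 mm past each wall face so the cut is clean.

difference() {
  open_box();
  translate([54, -1, 68]) rotate([-90, 0, 0]) cylinder(h = 16, r = 16);
}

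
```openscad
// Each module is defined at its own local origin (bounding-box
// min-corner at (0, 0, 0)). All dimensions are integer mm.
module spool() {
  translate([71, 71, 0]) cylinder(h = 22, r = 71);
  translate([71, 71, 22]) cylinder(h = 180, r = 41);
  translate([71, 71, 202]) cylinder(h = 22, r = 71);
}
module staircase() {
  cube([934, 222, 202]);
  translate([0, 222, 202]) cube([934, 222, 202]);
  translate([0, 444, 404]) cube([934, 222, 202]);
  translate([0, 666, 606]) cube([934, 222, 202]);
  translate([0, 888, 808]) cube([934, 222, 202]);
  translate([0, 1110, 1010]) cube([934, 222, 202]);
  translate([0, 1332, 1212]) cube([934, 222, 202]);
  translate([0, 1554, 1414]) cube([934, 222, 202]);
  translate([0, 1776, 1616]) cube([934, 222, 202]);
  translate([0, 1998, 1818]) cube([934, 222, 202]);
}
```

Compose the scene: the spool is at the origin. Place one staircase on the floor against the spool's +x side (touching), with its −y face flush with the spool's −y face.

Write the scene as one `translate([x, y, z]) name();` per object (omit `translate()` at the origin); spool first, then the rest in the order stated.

spool();
translate([142, 0, 0]) staircase();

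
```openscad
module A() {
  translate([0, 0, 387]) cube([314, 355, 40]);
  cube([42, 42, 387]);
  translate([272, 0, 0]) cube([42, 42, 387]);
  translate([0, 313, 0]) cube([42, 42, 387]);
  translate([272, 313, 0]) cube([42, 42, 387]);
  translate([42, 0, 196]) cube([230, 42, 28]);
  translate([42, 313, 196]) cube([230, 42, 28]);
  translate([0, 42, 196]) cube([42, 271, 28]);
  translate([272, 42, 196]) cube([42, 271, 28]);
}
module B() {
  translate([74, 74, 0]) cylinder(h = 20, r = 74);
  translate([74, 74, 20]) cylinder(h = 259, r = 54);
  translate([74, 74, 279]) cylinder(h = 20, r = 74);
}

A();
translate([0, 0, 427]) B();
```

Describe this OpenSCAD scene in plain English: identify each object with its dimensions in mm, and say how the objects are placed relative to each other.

A is a four-legged stool. The seat is 314×355 mm, 40 mm thick, top at z = 427 mm. It stands on four square legs, each 42×42 mm in cross-section, from z = 0 to the seat underside, each flush with a corner of the seat. Four stretchers, 42 mm wide and 28 mm tall, connect adjacent legs with their undersides at z = 196 mm, each running between the inner faces of the legs it joins and aligned with the legs' outer faces on the other axis.

B is a spool: two coaxial disc flanges of radius 74 mm and thickness 20 mm, joined by a core cylinder of radius 54 mm and height 259 mm. The lower flange rests on z = 0 and the three cylinders share a vertical axis.

The spool is on top of the stool.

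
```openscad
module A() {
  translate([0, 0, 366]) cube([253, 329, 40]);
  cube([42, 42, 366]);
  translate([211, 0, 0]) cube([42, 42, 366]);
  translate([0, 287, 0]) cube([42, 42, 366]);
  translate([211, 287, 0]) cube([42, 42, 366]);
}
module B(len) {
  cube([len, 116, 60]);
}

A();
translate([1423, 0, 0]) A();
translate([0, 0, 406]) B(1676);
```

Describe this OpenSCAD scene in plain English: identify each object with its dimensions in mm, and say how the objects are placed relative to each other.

A is a four-legged stool. The seat is a 253×329×40 mm slab whose top surface is at z = 406 mm; four square legs, each 42×42 mm in cross-section, run from the floor (z = 0) to the underside of the seat, each flush with a corner of the seat.

B is a rectangular beam 1676 mm long (x), 116 mm deep (y), 60 mm thick (z).

The beam spans the tops of two stools placed 1170 mm apart, resting at z = 406 mm.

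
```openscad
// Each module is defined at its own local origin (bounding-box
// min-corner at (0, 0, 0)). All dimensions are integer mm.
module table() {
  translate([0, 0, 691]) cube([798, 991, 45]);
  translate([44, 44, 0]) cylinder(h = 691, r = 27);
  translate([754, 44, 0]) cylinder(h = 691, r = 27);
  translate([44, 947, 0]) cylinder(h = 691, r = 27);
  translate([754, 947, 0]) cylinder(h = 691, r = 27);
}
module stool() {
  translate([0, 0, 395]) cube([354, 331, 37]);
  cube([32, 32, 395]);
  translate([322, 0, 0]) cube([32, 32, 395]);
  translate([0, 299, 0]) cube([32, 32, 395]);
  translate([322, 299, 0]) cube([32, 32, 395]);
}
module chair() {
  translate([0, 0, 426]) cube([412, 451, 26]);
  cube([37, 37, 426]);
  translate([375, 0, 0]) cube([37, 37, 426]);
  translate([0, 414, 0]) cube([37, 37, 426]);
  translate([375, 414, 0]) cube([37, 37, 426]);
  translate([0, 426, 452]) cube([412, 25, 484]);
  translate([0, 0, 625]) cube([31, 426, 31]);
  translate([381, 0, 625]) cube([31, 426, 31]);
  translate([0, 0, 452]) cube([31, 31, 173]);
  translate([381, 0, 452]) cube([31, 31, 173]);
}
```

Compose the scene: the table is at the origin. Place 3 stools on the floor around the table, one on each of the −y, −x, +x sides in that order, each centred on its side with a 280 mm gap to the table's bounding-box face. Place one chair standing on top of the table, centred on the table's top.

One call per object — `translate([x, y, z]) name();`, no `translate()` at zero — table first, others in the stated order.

table();
translate([222, -611, 0]) stool();
translate([-634, 330, 0]) stool();
translate([1078, 330, 0]) stool();
translate([193, 270, 736]) chair();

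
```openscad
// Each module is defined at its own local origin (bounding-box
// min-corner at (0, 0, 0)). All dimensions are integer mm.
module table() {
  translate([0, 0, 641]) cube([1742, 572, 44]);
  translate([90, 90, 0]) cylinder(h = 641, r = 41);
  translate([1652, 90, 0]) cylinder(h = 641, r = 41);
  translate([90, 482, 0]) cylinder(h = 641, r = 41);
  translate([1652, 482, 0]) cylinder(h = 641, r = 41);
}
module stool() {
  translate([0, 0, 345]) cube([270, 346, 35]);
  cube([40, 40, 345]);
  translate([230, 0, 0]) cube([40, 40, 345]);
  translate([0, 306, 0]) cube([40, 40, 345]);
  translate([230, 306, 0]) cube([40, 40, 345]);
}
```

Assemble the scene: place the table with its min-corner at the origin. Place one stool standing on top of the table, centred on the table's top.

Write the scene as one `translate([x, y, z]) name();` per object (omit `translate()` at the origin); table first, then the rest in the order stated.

table();
translate([736, 113, 685]) stool();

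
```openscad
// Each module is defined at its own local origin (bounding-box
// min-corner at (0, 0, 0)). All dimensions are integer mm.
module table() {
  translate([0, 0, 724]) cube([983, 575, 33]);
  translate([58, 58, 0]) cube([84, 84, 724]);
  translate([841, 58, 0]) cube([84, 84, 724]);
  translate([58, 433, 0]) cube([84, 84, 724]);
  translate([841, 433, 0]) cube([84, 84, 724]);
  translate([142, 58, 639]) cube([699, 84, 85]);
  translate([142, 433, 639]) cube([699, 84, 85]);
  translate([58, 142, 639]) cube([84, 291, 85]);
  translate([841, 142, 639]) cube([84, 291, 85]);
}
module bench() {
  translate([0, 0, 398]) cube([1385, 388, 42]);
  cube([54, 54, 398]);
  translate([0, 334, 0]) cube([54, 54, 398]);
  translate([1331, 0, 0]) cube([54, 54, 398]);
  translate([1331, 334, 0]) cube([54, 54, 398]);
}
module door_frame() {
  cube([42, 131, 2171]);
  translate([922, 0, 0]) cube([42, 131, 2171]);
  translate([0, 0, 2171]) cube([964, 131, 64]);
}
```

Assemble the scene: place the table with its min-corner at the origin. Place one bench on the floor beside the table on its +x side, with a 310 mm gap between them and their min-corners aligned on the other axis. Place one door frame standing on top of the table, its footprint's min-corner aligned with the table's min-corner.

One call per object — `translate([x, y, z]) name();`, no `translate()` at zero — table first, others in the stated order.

table();
translate([1293, 0, 0]) bench();
translate([0, 0, 757]) door_frame();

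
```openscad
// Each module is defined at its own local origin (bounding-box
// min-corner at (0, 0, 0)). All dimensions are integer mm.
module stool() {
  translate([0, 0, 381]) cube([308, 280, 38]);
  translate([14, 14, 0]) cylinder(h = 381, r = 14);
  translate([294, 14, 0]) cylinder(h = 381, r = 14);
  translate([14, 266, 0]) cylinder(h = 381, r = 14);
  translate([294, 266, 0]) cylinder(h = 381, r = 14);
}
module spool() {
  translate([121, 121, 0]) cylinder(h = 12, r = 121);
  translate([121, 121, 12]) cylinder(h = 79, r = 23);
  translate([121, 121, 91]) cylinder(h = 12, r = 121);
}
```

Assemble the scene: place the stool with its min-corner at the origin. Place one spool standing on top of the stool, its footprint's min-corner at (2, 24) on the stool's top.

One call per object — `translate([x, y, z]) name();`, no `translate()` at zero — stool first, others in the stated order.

stool();
translate([2, 24, 419]) spool();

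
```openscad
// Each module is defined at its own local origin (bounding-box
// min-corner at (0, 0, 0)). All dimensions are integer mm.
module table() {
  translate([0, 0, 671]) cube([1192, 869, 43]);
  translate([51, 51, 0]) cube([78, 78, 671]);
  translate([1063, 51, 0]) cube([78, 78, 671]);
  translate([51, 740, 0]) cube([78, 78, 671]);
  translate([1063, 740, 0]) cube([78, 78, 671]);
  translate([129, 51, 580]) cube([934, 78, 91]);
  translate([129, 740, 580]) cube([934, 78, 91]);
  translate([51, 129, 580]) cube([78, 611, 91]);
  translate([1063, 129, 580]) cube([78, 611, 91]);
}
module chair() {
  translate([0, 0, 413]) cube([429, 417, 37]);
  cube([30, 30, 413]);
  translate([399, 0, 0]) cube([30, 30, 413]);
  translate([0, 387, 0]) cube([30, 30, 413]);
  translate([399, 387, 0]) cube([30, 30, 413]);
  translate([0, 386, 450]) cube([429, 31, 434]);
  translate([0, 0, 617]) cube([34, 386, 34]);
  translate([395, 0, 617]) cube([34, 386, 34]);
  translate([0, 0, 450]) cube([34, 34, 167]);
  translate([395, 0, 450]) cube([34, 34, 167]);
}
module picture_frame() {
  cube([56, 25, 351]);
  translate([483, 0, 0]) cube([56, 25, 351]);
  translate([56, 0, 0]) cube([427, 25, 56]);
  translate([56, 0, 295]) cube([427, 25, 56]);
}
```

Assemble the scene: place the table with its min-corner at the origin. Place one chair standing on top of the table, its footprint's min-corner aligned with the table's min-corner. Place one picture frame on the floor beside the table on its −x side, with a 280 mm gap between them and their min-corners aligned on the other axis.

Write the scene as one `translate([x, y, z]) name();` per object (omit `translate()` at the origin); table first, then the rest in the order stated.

table();
translate([0, 0, 714]) chair();
translate([-819, 0, 0]) picture_frame();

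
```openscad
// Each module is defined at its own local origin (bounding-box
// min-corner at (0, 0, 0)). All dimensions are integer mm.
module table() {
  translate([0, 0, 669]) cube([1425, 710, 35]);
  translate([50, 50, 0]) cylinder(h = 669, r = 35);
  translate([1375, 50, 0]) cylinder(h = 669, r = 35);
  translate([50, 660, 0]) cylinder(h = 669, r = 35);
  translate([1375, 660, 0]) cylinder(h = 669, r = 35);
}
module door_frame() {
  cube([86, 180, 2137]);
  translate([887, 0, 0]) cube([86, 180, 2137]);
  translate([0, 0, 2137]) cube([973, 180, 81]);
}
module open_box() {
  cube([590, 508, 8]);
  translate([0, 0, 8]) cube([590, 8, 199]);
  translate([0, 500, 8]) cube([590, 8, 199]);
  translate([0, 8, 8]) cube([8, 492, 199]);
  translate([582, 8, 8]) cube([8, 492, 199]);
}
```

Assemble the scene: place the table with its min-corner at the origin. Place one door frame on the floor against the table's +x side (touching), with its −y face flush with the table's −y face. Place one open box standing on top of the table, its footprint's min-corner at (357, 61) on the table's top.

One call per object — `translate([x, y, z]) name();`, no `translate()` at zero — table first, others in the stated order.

table();
translate([1425, 0, 0]) door_frame();
translate([357, 61, 704]) open_box();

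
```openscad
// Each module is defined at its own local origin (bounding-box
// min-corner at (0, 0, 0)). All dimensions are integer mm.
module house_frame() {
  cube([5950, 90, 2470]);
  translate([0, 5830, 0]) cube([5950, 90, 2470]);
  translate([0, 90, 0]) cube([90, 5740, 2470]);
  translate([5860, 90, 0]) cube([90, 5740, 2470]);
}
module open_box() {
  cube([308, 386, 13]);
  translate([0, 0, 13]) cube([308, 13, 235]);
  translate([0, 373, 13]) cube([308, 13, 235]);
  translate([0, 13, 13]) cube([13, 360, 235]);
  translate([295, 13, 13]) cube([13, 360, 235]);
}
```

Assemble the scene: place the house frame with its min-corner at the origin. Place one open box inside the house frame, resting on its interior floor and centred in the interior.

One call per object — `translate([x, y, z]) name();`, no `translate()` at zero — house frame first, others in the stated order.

house_frame();
translate([2821, 2767, 0]) open_box();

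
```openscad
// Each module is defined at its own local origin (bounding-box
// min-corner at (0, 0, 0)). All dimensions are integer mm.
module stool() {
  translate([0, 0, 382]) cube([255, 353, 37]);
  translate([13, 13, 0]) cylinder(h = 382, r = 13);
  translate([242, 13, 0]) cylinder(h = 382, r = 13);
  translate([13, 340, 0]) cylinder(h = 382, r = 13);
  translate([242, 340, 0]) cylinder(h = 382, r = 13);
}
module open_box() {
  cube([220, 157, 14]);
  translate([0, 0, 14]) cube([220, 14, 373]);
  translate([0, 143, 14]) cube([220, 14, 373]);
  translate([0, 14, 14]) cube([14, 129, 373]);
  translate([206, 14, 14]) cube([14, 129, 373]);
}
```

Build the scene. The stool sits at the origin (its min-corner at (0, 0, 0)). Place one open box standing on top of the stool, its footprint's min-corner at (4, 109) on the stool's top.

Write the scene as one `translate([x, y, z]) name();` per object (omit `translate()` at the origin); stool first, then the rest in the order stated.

stool();
translate([4, 109, 419]) open_box();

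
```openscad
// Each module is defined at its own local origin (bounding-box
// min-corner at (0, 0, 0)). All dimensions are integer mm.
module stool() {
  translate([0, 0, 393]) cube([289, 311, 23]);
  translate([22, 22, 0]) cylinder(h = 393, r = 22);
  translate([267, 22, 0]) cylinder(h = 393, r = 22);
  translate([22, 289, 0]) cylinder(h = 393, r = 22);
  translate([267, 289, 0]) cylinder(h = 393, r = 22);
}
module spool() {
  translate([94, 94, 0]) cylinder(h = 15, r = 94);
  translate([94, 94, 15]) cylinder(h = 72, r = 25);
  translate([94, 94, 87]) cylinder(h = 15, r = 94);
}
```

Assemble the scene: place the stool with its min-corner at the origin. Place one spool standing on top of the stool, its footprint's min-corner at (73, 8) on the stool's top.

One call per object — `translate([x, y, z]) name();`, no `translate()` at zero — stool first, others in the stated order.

stool();
translate([73, 8, 416]) spool();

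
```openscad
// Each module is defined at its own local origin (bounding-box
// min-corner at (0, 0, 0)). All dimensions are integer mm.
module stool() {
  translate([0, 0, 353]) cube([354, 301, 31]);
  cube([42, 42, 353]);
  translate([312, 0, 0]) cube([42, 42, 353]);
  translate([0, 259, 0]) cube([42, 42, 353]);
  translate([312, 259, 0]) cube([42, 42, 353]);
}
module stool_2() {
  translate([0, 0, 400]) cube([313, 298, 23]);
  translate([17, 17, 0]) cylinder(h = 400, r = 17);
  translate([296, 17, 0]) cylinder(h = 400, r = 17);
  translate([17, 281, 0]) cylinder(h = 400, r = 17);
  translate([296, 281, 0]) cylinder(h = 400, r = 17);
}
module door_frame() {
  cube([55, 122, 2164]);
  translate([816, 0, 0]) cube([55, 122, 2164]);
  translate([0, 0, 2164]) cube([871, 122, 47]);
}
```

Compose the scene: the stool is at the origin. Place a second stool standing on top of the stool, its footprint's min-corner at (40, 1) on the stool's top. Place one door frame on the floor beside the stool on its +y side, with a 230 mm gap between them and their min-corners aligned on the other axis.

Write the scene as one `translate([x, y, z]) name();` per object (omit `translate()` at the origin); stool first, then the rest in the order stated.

stool();
translate([40, 1, 384]) stool_2();
translate([0, 531, 0]) door_frame();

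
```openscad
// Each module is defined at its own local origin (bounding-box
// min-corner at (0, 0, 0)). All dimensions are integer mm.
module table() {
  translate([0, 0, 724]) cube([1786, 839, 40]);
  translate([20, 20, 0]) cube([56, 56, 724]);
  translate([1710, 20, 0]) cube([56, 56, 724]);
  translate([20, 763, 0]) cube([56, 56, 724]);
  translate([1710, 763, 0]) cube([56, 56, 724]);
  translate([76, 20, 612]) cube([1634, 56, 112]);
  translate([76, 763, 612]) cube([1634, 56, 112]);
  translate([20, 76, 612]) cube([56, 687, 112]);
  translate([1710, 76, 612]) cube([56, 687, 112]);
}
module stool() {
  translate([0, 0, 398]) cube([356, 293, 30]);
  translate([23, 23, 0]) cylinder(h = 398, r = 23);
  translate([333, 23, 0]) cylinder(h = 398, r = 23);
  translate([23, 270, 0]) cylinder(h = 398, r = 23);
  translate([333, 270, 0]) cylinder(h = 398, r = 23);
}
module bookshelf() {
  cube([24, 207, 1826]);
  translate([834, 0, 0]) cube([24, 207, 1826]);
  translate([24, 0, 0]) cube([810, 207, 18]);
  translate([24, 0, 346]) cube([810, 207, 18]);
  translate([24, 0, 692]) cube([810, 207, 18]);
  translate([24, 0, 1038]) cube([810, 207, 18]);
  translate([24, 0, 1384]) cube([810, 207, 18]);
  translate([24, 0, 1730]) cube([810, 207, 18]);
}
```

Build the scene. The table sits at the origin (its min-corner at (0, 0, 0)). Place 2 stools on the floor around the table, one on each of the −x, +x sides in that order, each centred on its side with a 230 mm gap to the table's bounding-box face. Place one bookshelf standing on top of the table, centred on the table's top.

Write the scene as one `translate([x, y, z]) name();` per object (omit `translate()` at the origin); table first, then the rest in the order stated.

table();
translate([-586, 273, 0]) stool();
translate([2016, 273, 0]) stool();
translate([464, 316, 764]) bookshelf();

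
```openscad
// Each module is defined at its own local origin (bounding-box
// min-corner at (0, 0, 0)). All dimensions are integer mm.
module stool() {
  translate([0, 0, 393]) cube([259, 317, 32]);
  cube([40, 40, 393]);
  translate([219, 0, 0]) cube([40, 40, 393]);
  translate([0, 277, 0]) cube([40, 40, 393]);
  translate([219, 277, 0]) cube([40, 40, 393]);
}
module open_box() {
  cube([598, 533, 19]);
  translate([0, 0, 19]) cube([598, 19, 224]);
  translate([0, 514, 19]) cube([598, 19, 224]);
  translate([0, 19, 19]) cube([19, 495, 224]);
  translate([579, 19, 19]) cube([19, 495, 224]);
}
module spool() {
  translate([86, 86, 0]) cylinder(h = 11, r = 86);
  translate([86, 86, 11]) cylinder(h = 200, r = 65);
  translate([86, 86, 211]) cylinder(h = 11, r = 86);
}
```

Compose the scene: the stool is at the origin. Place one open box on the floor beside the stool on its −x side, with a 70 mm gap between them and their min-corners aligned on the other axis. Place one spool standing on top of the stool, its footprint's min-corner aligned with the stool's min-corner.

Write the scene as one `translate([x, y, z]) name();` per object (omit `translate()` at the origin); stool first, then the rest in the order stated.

stool();
translate([-668, 0, 0]) open_box();
translate([0, 0, 425]) spool();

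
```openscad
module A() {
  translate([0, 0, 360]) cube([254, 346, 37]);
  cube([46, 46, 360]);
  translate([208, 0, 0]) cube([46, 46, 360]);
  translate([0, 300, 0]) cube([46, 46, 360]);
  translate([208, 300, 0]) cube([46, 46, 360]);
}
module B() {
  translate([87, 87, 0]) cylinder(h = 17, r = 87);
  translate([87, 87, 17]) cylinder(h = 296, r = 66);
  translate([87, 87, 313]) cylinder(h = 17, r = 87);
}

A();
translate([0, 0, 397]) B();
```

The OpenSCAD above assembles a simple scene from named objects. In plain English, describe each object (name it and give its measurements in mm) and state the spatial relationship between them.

A is a four-legged stool. The seat is a 254×346×37 mm slab whose top surface is at z = 397 mm; four square legs, each 46×46 mm in cross-section, run from the floor (z = 0) to the underside of the seat, each flush with a corner of the seat.

B is a spool: two coaxial disc flanges of radius 87 mm and thickness 17 mm, joined by a core cylinder of radius 66 mm and height 296 mm. The lower flange rests on z = 0 and the three cylinders share a vertical axis.

The spool is on top of the stool.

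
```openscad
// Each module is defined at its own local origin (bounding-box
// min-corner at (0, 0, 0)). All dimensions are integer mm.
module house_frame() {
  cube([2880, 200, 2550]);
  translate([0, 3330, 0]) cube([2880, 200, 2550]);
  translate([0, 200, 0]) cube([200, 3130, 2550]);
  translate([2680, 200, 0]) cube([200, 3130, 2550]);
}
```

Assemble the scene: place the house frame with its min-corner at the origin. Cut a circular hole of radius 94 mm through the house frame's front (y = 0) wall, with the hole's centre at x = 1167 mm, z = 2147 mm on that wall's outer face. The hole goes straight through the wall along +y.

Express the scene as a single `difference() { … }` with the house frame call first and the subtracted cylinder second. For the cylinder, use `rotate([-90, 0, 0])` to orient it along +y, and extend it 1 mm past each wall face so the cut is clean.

difference() {
  house_frame();
  translate([1167, -1, 2147]) rotate([-90, 0, 0]) cylinder(h = 202, r = 94);
}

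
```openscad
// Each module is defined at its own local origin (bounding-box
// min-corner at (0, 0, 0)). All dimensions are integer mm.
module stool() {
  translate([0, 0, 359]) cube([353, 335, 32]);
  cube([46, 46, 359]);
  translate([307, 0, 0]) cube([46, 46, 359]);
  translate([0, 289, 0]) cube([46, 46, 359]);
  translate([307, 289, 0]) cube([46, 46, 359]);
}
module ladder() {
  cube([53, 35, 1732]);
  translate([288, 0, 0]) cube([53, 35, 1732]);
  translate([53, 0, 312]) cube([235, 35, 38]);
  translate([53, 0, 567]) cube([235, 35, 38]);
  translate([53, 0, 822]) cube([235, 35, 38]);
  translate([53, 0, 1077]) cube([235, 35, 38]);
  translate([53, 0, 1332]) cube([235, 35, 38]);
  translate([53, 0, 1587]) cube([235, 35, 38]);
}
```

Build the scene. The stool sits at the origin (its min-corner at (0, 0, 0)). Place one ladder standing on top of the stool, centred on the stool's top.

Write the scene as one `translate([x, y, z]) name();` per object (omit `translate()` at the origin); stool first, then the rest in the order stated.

stool();
translate([6, 150, 391]) ladder();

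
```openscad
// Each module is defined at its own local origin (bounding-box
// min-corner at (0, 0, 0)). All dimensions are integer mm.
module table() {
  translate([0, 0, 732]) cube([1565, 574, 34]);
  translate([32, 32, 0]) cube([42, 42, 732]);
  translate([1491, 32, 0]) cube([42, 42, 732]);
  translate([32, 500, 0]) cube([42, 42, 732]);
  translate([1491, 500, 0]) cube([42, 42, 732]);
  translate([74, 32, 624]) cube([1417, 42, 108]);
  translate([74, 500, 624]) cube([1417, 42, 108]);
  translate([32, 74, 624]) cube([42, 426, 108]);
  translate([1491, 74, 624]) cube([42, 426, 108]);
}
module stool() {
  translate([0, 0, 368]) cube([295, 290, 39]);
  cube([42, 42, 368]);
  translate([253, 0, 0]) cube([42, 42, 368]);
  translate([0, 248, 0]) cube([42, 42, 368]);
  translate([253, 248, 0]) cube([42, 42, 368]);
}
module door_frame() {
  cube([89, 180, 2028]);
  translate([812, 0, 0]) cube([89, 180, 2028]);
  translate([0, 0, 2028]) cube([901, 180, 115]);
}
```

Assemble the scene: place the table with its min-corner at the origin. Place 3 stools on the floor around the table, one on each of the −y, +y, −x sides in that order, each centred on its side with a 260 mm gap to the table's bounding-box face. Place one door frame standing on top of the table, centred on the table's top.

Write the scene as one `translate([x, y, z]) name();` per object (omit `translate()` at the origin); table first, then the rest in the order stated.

table();
translate([635, -550, 0]) stool();
translate([635, 834, 0]) stool();
translate([-555, 142, 0]) stool();
translate([332, 197, 766]) door_frame();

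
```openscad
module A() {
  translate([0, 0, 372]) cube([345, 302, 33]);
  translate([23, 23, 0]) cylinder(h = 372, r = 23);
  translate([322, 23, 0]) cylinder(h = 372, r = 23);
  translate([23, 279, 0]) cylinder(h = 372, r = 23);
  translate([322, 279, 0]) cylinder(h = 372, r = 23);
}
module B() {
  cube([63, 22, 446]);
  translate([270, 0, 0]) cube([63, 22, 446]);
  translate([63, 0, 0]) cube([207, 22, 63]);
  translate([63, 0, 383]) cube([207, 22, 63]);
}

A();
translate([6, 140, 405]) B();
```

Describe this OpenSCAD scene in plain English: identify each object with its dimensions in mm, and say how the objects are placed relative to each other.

A is a simple wooden stool: a rectangular seat 345 mm (x) by 302 mm (y), 33 mm thick, top face at z = 405 mm, on four round legs, each 46 mm in diameter. The legs rest on z = 0, each leg's axis is inset half a diameter from the nearest pair of seat edges (so the leg's bounding box is flush with the corner).

B is a picture frame with a 207×320 mm rectangular opening (x by z) and a uniform 63 mm border on every side. Frame depth is 22 mm along y. It is built from two vertical stiles running the full outside height and two horizontal rails spanning the gap between the stiles.

The picture frame is on top of the stool, centred.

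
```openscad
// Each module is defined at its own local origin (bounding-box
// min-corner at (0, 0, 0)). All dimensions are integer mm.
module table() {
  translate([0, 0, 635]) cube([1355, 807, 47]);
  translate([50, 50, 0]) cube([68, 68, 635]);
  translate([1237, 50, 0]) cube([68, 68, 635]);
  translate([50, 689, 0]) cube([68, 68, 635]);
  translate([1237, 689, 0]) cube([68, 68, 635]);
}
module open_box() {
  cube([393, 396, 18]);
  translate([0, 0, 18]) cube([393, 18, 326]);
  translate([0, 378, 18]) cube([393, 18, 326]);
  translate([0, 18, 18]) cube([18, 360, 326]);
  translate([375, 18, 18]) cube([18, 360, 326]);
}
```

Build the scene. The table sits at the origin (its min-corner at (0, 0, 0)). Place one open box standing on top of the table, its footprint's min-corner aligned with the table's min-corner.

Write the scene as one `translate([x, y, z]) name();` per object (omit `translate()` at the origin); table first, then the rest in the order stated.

table();
translate([0, 0, 682]) open_box();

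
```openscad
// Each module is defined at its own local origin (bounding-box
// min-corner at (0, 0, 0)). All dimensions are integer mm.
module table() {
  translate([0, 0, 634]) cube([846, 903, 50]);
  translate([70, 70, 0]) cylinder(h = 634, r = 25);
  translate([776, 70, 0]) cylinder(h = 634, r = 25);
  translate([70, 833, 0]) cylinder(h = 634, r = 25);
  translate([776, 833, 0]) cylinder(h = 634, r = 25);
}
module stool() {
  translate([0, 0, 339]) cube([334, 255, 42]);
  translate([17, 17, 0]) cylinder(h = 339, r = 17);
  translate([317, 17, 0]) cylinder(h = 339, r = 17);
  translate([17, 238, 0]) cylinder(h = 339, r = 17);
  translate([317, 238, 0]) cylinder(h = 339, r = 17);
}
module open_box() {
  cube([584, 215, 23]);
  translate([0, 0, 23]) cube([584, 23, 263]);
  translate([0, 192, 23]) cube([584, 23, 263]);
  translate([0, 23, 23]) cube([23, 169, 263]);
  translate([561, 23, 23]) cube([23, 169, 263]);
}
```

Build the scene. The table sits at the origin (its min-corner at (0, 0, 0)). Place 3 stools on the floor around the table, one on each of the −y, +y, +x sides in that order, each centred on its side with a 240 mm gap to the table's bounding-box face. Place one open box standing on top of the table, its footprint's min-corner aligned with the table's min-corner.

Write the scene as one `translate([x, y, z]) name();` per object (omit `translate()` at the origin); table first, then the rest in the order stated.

table();
translate([256, -495, 0]) stool();
translate([256, 1143, 0]) stool();
translate([1086, 324, 0]) stool();
translate([0, 0, 684]) open_box();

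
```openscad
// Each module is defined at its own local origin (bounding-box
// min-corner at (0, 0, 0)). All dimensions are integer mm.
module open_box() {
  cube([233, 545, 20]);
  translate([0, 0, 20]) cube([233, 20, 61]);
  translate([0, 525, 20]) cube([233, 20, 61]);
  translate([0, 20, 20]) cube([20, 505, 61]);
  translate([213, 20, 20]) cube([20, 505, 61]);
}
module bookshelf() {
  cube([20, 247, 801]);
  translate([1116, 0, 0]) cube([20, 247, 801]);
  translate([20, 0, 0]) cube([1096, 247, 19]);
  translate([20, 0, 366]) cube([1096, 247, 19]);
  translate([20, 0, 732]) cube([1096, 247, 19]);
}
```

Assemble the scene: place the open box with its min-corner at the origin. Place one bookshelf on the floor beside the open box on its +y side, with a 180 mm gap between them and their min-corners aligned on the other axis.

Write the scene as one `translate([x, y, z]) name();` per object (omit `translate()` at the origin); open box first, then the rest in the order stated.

open_box();
translate([0, 725, 0]) bookshelf();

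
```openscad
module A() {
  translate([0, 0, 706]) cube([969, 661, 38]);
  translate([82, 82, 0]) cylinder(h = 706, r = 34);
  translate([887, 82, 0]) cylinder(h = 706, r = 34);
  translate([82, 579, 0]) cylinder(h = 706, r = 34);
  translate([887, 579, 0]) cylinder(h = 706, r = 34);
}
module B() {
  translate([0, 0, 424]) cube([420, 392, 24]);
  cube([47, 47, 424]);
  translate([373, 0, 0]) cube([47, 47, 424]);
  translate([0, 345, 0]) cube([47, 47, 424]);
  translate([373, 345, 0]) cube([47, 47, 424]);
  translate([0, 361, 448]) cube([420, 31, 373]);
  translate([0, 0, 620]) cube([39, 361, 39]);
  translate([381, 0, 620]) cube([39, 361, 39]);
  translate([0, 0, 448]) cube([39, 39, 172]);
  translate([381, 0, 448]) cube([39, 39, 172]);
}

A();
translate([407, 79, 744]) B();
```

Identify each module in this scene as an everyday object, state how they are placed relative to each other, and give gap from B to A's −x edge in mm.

A is a table. B is a chair. The chair is on top of the table. The gap from the chair to the table's −x edge is 407 mm.

The chair's min-x is at 407; the table's min-x is 0; gap = 407 mm.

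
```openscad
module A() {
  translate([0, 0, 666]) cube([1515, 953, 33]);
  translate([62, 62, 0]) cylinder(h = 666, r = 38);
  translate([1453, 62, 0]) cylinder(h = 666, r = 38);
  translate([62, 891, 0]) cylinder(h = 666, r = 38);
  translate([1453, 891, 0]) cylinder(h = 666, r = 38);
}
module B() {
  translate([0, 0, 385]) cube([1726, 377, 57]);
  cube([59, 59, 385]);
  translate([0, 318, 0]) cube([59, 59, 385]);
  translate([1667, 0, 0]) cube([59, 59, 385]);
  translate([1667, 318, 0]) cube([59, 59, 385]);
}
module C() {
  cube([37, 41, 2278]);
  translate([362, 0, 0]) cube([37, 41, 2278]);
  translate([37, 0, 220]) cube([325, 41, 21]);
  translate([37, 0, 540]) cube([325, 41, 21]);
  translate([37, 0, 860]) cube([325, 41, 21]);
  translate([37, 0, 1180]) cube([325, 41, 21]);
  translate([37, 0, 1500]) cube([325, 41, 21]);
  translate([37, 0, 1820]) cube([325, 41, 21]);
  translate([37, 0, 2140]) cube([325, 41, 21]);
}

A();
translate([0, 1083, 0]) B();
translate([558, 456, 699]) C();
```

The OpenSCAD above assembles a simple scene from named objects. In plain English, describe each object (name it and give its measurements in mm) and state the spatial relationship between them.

A is a table with a 1515×953 mm rectangular top, 33 mm thick, top surface at z = 699 mm, supported by four round legs of 76 mm diameter, each leg's bounding box inset 24 mm from the nearest pair of top edges, running from the floor.

B is a long wooden bench with a 1726 mm (x) × 377 mm (y) seat, 57 mm thick, its top surface 442 mm above the floor. Four 59 mm square legs at the seat corners, flush with the edges, run from z = 0 to the seat underside.

C is a wooden ladder with two side rails of 37×41 mm section and 2278 mm height, set 399 mm apart overall. Between them run 7 rectangular rungs (41 mm deep, 21 mm thick), front faces flush with the rails' −y face. The bottom of the first rung is 220 mm above the floor and each subsequent rung is 320 mm higher than the one below.

The bench is on the floor beside the table on its +y side. The ladder is on top of the table, centred.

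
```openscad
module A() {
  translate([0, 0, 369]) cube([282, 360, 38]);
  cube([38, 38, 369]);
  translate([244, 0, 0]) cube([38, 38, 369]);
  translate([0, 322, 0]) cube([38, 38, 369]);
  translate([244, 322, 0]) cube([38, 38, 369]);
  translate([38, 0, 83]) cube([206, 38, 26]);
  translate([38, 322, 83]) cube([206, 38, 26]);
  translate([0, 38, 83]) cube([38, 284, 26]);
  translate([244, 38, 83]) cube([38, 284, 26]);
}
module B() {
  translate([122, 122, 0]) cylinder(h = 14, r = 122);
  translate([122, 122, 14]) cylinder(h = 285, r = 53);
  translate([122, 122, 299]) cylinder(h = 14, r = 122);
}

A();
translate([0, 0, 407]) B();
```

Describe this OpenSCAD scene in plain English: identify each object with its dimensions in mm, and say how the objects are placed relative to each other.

A is a simple wooden stool: a rectangular seat 282 mm (x) by 360 mm (y), 38 mm thick, top face at z = 407 mm, on four square legs, each 38×38 mm in cross-section. The legs rest on z = 0, each flush with a corner of the seat. Four stretchers, 38 mm wide and 26 mm tall, connect adjacent legs with their undersides at z = 83 mm, each running between the inner faces of the legs it joins and aligned with the legs' outer faces on the other axis.

B is a spool: two coaxial disc flanges of radius 122 mm and thickness 14 mm, joined by a core cylinder of radius 53 mm and height 285 mm. The lower flange rests on z = 0 and the three cylinders share a vertical axis.

The spool is on top of the stool.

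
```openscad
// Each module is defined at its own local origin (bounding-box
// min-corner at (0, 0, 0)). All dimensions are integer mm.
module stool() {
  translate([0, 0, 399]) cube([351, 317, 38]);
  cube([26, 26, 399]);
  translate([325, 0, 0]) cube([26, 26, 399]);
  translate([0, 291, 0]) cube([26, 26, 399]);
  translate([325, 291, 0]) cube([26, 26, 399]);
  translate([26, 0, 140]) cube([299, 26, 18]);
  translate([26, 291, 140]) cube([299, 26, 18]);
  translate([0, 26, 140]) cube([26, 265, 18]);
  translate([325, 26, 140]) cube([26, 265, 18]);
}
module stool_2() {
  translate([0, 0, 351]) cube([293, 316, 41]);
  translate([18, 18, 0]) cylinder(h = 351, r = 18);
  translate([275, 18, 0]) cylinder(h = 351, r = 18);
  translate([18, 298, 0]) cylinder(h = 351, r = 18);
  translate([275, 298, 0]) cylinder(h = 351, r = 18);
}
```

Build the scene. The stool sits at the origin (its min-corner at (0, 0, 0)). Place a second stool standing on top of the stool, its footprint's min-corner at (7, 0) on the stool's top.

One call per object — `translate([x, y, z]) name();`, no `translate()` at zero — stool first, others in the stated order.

stool();
translate([7, 0, 437]) stool_2();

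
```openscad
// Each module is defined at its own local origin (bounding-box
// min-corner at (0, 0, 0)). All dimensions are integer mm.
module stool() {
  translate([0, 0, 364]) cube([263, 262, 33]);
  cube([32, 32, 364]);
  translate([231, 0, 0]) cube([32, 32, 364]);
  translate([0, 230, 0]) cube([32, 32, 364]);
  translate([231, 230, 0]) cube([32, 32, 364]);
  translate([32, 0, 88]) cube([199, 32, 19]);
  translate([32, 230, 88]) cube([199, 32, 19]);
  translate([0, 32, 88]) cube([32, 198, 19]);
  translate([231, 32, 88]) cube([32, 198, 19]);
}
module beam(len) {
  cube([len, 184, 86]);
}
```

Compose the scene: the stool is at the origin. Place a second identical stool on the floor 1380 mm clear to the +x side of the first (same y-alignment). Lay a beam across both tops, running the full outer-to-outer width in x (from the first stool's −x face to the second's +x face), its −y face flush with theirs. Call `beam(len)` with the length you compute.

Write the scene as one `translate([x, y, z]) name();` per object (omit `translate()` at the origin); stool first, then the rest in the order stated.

stool();
translate([1643, 0, 0]) stool();
translate([0, 0, 397]) beam(1906);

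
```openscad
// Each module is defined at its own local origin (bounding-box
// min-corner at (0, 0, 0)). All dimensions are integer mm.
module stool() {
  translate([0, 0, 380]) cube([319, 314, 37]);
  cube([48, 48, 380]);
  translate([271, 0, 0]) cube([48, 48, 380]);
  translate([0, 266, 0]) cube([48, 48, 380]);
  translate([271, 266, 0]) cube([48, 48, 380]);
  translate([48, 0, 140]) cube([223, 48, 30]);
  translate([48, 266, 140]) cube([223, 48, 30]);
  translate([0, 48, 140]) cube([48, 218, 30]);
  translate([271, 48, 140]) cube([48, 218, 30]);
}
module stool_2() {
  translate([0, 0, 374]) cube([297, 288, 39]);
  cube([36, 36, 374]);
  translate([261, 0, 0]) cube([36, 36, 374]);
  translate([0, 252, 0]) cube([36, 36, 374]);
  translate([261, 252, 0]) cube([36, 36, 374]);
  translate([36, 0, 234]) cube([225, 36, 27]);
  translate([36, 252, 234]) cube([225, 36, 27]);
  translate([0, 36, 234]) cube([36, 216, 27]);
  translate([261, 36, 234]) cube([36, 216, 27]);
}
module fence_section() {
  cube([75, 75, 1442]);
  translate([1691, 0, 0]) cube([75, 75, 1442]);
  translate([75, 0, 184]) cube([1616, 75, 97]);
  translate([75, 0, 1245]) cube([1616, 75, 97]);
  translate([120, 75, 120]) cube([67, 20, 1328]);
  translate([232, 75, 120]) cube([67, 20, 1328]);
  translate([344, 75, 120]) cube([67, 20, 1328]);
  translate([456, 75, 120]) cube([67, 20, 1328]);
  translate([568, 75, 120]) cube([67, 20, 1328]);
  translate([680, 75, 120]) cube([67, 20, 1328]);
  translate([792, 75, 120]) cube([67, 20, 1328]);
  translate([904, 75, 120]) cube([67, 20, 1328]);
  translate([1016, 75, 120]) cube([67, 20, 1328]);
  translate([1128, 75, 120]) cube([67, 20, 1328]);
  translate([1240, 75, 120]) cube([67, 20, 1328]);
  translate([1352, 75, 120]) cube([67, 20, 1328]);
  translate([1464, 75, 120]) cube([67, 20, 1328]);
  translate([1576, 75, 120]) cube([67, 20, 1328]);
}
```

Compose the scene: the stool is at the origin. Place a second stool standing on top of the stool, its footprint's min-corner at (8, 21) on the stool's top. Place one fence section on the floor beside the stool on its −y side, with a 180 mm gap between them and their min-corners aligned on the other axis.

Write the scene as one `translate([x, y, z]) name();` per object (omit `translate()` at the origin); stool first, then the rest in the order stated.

stool();
translate([8, 21, 417]) stool_2();
translate([0, -275, 0]) fence_section();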